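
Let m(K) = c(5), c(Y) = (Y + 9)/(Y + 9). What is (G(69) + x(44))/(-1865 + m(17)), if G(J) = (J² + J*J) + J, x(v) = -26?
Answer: -9565/1864 ≈ -5.1314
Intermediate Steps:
c(Y) = 1 (c(Y) = (9 + Y)/(9 + Y) = 1)
m(K) = 1
G(J) = J + 2*J² (G(J) = (J² + J²) + J = 2*J² + J = J + 2*J²)
(G(69) + x(44))/(-1865 + m(17)) = (69*(1 + 2*69) - 26)/(-1865 + 1) = (69*(1 + 138) - 26)/(-1864) = (69*139 - 26)*(-1/1864) = (9591 - 26)*(-1/1864) = 9565*(-1/1864) = -9565/1864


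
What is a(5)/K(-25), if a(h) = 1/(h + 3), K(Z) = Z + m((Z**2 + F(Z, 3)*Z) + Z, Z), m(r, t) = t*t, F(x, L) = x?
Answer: 1/4800 ≈ 0.00020833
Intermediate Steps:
m(r, t) = t**2
K(Z) = Z + Z**2
a(h) = 1/(3 + h)
a(5)/K(-25) = 1/((3 + 5)*((-25*(1 - 25)))) = 1/(8*((-25*(-24)))) = (1/8)/600 = (1/8)*(1/600) = 1/4800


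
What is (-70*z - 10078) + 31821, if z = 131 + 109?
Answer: 4943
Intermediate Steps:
z = 240
(-70*z - 10078) + 31821 = (-70*240 - 10078) + 31821 = (-16800 - 10078) + 31821 = -26878 + 31821 = 4943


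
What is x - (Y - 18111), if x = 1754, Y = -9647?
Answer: 29512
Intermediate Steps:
x - (Y - 18111) = 1754 - (-9647 - 18111) = 1754 - 1*(-27758) = 1754 + 27758 = 29512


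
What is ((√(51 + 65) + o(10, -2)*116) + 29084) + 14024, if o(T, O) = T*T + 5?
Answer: 55288 + 2*√29 ≈ 55299.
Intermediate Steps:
o(T, O) = 5 + T² (o(T, O) = T² + 5 = 5 + T²)
((√(51 + 65) + o(10, -2)*116) + 29084) + 14024 = ((√(51 + 65) + (5 + 10²)*116) + 29084) + 14024 = ((√116 + (5 + 100)*116) + 29084) + 14024 = ((2*√29 + 105*116) + 29084) + 14024 = ((2*√29 + 12180) + 29084) + 14024 = ((12180 + 2*√29) + 29084) + 14024 = (41264 + 2*√29) + 14024 = 55288 + 2*√29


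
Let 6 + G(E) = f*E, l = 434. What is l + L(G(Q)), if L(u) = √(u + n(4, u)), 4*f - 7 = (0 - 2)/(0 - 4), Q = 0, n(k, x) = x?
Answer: 434 + 2*I*√3 ≈ 434.0 + 3.4641*I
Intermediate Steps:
f = 15/8 (f = 7/4 + ((0 - 2)/(0 - 4))/4 = 7/4 + (-2/(-4))/4 = 7/4 + (-2*(-¼))/4 = 7/4 + (¼)*(½) = 7/4 + ⅛ = 15/8 ≈ 1.8750)
G(E) = -6 + 15*E/8
L(u) = √2*√u (L(u) = √(u + u) = √(2*u) = √2*√u)
l + L(G(Q)) = 434 + √2*√(-6 + (15/8)*0) = 434 + √2*√(-6 + 0) = 434 + √2*√(-6) = 434 + √2*(I*√6) = 434 + 2*I*√3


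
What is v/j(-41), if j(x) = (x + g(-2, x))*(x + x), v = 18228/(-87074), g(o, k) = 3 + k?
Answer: -4557/141016343 ≈ -3.2315e-5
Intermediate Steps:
v = -9114/43537 (v = 18228*(-1/87074) = -9114/43537 ≈ -0.20934)
j(x) = 2*x*(3 + 2*x) (j(x) = (x + (3 + x))*(x + x) = (3 + 2*x)*(2*x) = 2*x*(3 + 2*x))
v/j(-41) = -9114*(-1/(82*(3 + 2*(-41))))/43537 = -9114*(-1/(82*(3 - 82)))/43537 = -9114/(43537*(2*(-41)*(-79))) = -9114/43537/6478 = -9114/43537*1/6478 = -4557/141016343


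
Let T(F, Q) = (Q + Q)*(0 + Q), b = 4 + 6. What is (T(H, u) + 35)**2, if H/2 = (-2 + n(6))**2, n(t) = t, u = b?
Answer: 55225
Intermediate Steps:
b = 10
u = 10
H = 32 (H = 2*(-2 + 6)**2 = 2*4**2 = 2*16 = 32)
T(F, Q) = 2*Q**2 (T(F, Q) = (2*Q)*Q = 2*Q**2)
(T(H, u) + 35)**2 = (2*10**2 + 35)**2 = (2*100 + 35)**2 = (200 + 35)**2 = 235**2 = 55225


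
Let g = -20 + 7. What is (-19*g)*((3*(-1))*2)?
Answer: -1482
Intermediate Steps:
g = -13
(-19*g)*((3*(-1))*2) = (-19*(-13))*((3*(-1))*2) = 247*(-3*2) = 247*(-6) = -1482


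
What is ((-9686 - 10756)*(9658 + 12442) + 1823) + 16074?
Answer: -451750303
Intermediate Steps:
((-9686 - 10756)*(9658 + 12442) + 1823) + 16074 = (-20442*22100 + 1823) + 16074 = (-451768200 + 1823) + 16074 = -451766377 + 16074 = -451750303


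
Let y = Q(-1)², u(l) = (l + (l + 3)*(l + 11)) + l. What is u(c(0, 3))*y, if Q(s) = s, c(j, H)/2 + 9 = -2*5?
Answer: 869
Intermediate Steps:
c(j, H) = -38 (c(j, H) = -18 + 2*(-2*5) = -18 + 2*(-10) = -18 - 20 = -38)
u(l) = 2*l + (3 + l)*(11 + l) (u(l) = (l + (3 + l)*(11 + l)) + l = 2*l + (3 + l)*(11 + l))
y = 1 (y = (-1)² = 1)
u(c(0, 3))*y = (33 + (-38)² + 16*(-38))*1 = (33 + 1444 - 608)*1 = 869*1 = 869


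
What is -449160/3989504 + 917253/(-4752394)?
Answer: -362123112597/1184980929536 ≈ -0.30559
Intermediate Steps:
-449160/3989504 + 917253/(-4752394) = -449160*1/3989504 + 917253*(-1/4752394) = -56145/498688 - 917253/4752394 = -362123112597/1184980929536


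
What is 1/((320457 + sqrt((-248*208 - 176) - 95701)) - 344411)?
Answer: -23954/573941577 - I*sqrt(147461)/573941577 ≈ -4.1736e-5 - 6.6907e-7*I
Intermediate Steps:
1/((320457 + sqrt((-248*208 - 176) - 95701)) - 344411) = 1/((320457 + sqrt((-51584 - 176) - 95701)) - 344411) = 1/((320457 + sqrt(-51760 - 95701)) - 344411) = 1/((320457 + sqrt(-147461)) - 344411) = 1/((320457 + I*sqrt(147461)) - 344411) = 1/(-23954 + I*sqrt(147461))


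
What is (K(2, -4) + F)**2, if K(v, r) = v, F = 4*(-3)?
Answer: 100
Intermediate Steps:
F = -12
(K(2, -4) + F)**2 = (2 - 12)**2 = (-10)**2 = 100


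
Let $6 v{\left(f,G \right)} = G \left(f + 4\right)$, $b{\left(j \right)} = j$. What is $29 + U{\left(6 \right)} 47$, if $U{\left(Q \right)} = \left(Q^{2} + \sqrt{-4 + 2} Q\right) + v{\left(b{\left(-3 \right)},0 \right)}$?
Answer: $1721 + 282 i \sqrt{2} \approx 1721.0 + 398.81 i$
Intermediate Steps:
$v{\left(f,G \right)} = \frac{G \left(4 + f\right)}{6}$ ($v{\left(f,G \right)} = \frac{G \left(f + 4\right)}{6} = \frac{G \left(4 + f\right)}{6}$)
$U{\left(Q \right)} = Q^{2} + i Q \sqrt{2}$ ($U{\left(Q \right)} = \left(Q^{2} + \sqrt{-4 + 2} Q\right) + \frac{1}{6} \cdot 0 \left(4 - 3\right) = \left(Q^{2} + \sqrt{-2} Q\right) + \frac{1}{6} \cdot 0 \cdot 1 = \left(Q^{2} + i \sqrt{2} Q\right) + 0 = \left(Q^{2} + i Q \sqrt{2}\right) + 0 = Q^{2} + i Q \sqrt{2}$)
$29 + U{\left(6 \right)} 47 = 29 + 6 \left(6 + i \sqrt{2}\right) 47 = 29 + \left(36 + 6 i \sqrt{2}\right) 47 = 29 + \left(1692 + 282 i \sqrt{2}\right) = 1721 + 282 i \sqrt{2}$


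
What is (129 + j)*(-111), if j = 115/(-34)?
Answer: -474081/34 ≈ -13944.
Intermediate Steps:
j = -115/34 (j = 115*(-1/34) = -115/34 ≈ -3.3824)
(129 + j)*(-111) = (129 - 115/34)*(-111) = (4271/34)*(-111) = -474081/34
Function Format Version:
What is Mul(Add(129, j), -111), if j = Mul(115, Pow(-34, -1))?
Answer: Rational(-474081, 34) ≈ -13944.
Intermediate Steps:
j = Rational(-115, 34) (j = Mul(115, Rational(-1, 34)) = Rational(-115, 34) ≈ -3.3824)
Mul(Add(129, j), -111) = Mul(Add(129, Rational(-115, 34)), -111) = Mul(Rational(4271, 34), -111) = Rational(-474081, 34)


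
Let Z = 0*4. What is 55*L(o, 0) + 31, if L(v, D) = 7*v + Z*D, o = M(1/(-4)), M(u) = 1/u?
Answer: -1509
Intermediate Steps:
M(u) = 1/u
Z = 0
o = -4 (o = 1/(1/(-4)) = 1/(-¼) = -4)
L(v, D) = 7*v (L(v, D) = 7*v + 0*D = 7*v + 0 = 7*v)
55*L(o, 0) + 31 = 55*(7*(-4)) + 31 = 55*(-28) + 31 = -1540 + 31 = -1509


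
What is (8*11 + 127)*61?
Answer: 13115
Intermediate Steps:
(8*11 + 127)*61 = (88 + 127)*61 = 215*61 = 13115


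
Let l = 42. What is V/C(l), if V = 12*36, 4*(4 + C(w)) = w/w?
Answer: -576/5 ≈ -115.20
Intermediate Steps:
C(w) = -15/4 (C(w) = -4 + (w/w)/4 = -4 + (1/4)*1 = -4 + 1/4 = -15/4)
V = 432
V/C(l) = 432/(-15/4) = 432*(-4/15) = -576/5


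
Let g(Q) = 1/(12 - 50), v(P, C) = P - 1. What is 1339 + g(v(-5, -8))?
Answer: 50881/38 ≈ 1339.0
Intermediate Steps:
v(P, C) = -1 + P
g(Q) = -1/38 (g(Q) = 1/(-38) = -1/38)
1339 + g(v(-5, -8)) = 1339 - 1/38 = 50881/38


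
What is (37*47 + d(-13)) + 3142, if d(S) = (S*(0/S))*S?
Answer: 4881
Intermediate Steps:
d(S) = 0 (d(S) = (S*0)*S = 0*S = 0)
(37*47 + d(-13)) + 3142 = (37*47 + 0) + 3142 = (1739 + 0) + 3142 = 1739 + 3142 = 4881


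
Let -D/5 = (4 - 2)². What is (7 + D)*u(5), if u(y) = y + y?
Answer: -130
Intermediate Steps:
u(y) = 2*y
D = -20 (D = -5*(4 - 2)² = -5*2² = -5*4 = -20)
(7 + D)*u(5) = (7 - 20)*(2*5) = -13*10 = -130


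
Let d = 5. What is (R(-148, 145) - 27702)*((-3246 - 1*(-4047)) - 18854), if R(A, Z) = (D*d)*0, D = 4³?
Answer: 500104206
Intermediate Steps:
D = 64
R(A, Z) = 0 (R(A, Z) = (64*5)*0 = 320*0 = 0)
(R(-148, 145) - 27702)*((-3246 - 1*(-4047)) - 18854) = (0 - 27702)*((-3246 - 1*(-4047)) - 18854) = -27702*((-3246 + 4047) - 18854) = -27702*(801 - 18854) = -27702*(-18053) = 500104206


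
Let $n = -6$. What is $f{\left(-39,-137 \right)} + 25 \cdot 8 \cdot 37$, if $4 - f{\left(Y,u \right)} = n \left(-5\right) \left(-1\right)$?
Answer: $7434$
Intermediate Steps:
$f{\left(Y,u \right)} = 34$ ($f{\left(Y,u \right)} = 4 - \left(-6\right) \left(-5\right) \left(-1\right) = 4 - 30 \left(-1\right) = 4 - -30 = 4 + 30 = 34$)
$f{\left(-39,-137 \right)} + 25 \cdot 8 \cdot 37 = 34 + 25 \cdot 8 \cdot 37 = 34 + 200 \cdot 37 = 34 + 7400 = 7434$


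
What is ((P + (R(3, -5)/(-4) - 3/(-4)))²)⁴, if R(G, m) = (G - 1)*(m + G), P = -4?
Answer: 43046721/65536 ≈ 656.84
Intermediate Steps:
R(G, m) = (-1 + G)*(G + m)
((P + (R(3, -5)/(-4) - 3/(-4)))²)⁴ = ((-4 + ((3² - 1*3 - 1*(-5) + 3*(-5))/(-4) - 3/(-4)))²)⁴ = ((-4 + ((9 - 3 + 5 - 15)*(-¼) - 3*(-¼)))²)⁴ = ((-4 + (-4*(-¼) + ¾))²)⁴ = ((-4 + (1 + ¾))²)⁴ = ((-4 + 7/4)²)⁴ = ((-9/4)²)⁴ = (81/16)⁴ = 43046721/65536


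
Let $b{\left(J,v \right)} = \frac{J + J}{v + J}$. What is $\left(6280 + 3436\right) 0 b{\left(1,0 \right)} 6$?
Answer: $0$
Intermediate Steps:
$b{\left(J,v \right)} = \frac{2 J}{J + v}$
$\left(6280 + 3436\right) 0 b{\left(1,0 \right)} 6 = \left(6280 + 3436\right) 0 \cdot 2 \cdot 1 \frac{1}{1 + 0} \cdot 6 = 9716 \cdot 0 \cdot 2 \cdot 1 \cdot 1^{-1} \cdot 6 = 9716 \cdot 0 \cdot 2 \cdot 1 \cdot 1 \cdot 6 = 9716 \cdot 0 \cdot 2 \cdot 6 = 9716 \cdot 0 \cdot 6 = 9716 \cdot 0 = 0$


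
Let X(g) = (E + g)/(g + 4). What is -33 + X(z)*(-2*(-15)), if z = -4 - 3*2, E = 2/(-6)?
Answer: 56/3 ≈ 18.667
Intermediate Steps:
E = -⅓ (E = 2*(-⅙) = -⅓ ≈ -0.33333)
z = -10 (z = -4 - 6 = -10)
X(g) = (-⅓ + g)/(4 + g) (X(g) = (-⅓ + g)/(g + 4) = (-⅓ + g)/(4 + g))
-33 + X(z)*(-2*(-15)) = -33 + ((-⅓ - 10)/(4 - 10))*(-2*(-15)) = -33 + (-31/3/(-6))*30 = -33 - ⅙*(-31/3)*30 = -33 + (31/18)*30 = -33 + 155/3 = 56/3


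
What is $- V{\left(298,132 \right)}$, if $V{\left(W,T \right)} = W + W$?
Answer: $-596$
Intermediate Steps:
$V{\left(W,T \right)} = 2 W$
$- V{\left(298,132 \right)} = - 2 \cdot 298 = \left(-1\right) 596 = -596$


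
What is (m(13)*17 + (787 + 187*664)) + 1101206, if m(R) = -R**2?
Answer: 1223288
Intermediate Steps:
(m(13)*17 + (787 + 187*664)) + 1101206 = (-1*13**2*17 + (787 + 187*664)) + 1101206 = (-1*169*17 + (787 + 124168)) + 1101206 = (-169*17 + 124955) + 1101206 = (-2873 + 124955) + 1101206 = 122082 + 1101206 = 1223288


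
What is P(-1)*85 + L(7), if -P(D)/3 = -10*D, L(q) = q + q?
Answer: -2536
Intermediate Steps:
L(q) = 2*q
P(D) = 30*D (P(D) = -(-30)*D = 30*D)
P(-1)*85 + L(7) = (30*(-1))*85 + 2*7 = -30*85 + 14 = -2550 + 14 = -2536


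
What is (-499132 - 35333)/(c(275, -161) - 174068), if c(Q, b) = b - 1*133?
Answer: 534465/174362 ≈ 3.0653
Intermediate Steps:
c(Q, b) = -133 + b (c(Q, b) = b - 133 = -133 + b)
(-499132 - 35333)/(c(275, -161) - 174068) = (-499132 - 35333)/((-133 - 161) - 174068) = -534465/(-294 - 174068) = -534465/(-174362) = -534465*(-1/174362) = 534465/174362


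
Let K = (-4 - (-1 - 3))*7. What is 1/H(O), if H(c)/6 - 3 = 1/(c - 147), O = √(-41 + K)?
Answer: 21601/387938 + I*√41/1163814 ≈ 0.055682 + 5.5018e-6*I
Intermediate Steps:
K = 0 (K = (-4 - 1*(-4))*7 = (-4 + 4)*7 = 0*7 = 0)
O = I*√41 (O = √(-41 + 0) = √(-41) = I*√41 ≈ 6.4031*I)
H(c) = 18 + 6/(-147 + c) (H(c) = 18 + 6/(c - 147) = 18 + 6/(-147 + c))
1/H(O) = 1/(6*(-440 + 3*(I*√41))/(-147 + I*√41)) = 1/(6*(-440 + 3*I*√41)/(-147 + I*√41)) = (-147 + I*√41)/(6*(-440 + 3*I*√41))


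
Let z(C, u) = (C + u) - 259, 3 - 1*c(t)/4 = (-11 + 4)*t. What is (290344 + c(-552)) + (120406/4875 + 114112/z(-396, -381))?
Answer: 26691363358/97125 ≈ 2.7481e+5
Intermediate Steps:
c(t) = 12 + 28*t (c(t) = 12 - 4*(-11 + 4)*t = 12 - (-28)*t = 12 + 28*t)
z(C, u) = -259 + C + u
(290344 + c(-552)) + (120406/4875 + 114112/z(-396, -381)) = (290344 + (12 + 28*(-552))) + (120406/4875 + 114112/(-259 - 396 - 381)) = (290344 + (12 - 15456)) + (120406*(1/4875) + 114112/(-1036)) = (290344 - 15444) + (9262/375 + 114112*(-1/1036)) = 274900 + (9262/375 - 28528/259) = 274900 - 8299142/97125 = 26691363358/97125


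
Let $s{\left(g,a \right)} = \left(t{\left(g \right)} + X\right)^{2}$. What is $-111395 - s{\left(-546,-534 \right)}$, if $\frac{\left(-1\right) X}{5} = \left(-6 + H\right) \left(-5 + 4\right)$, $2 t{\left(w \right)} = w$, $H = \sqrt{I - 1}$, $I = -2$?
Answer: $-203129 + 3030 i \sqrt{3} \approx -2.0313 \cdot 10^{5} + 5248.1 i$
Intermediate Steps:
$H = i \sqrt{3}$ ($H = \sqrt{-2 - 1} = \sqrt{-3} = i \sqrt{3} \approx 1.732 i$)
$t{\left(w \right)} = \frac{w}{2}$
$X = -30 + 5 i \sqrt{3}$ ($X = - 5 \left(-6 + i \sqrt{3}\right) \left(-5 + 4\right) = - 5 \left(-6 + i \sqrt{3}\right) \left(-1\right) = - 5 \left(6 - i \sqrt{3}\right) = -30 + 5 i \sqrt{3} \approx -30.0 + 8.6602 i$)
$s{\left(g,a \right)} = \left(-30 + \frac{g}{2} + 5 i \sqrt{3}\right)^{2}$ ($s{\left(g,a \right)} = \left(\frac{g}{2} - \left(30 - 5 i \sqrt{3}\right)\right)^{2} = \left(-30 + \frac{g}{2} + 5 i \sqrt{3}\right)^{2}$)
$-111395 - s{\left(-546,-534 \right)} = -111395 - \frac{\left(-60 - 546 + 10 i \sqrt{3}\right)^{2}}{4} = -111395 - \frac{\left(-606 + 10 i \sqrt{3}\right)^{2}}{4}$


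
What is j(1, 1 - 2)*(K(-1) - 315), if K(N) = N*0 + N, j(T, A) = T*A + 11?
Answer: -3160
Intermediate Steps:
j(T, A) = 11 + A*T (j(T, A) = A*T + 11 = 11 + A*T)
K(N) = N (K(N) = 0 + N = N)
j(1, 1 - 2)*(K(-1) - 315) = (11 + (1 - 2)*1)*(-1 - 315) = (11 - 1*1)*(-316) = (11 - 1)*(-316) = 10*(-316) = -3160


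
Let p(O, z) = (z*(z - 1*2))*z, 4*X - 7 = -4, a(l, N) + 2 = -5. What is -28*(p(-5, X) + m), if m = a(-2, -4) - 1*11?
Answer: 8379/16 ≈ 523.69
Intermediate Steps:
a(l, N) = -7 (a(l, N) = -2 - 5 = -7)
X = ¾ (X = 7/4 + (¼)*(-4) = 7/4 - 1 = ¾ ≈ 0.75000)
p(O, z) = z²*(-2 + z) (p(O, z) = (z*(z - 2))*z = (z*(-2 + z))*z = z²*(-2 + z))
m = -18 (m = -7 - 1*11 = -7 - 11 = -18)
-28*(p(-5, X) + m) = -28*((¾)²*(-2 + ¾) - 18) = -28*((9/16)*(-5/4) - 18) = -28*(-45/64 - 18) = -28*(-1197/64) = 8379/16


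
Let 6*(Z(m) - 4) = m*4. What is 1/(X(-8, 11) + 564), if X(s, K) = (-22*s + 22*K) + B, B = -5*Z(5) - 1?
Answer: 3/2833 ≈ 0.0010589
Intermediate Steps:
Z(m) = 4 + 2*m/3 (Z(m) = 4 + (m*4)/6 = 4 + (4*m)/6 = 4 + 2*m/3)
B = -113/3 (B = -5*(4 + (2/3)*5) - 1 = -5*(4 + 10/3) - 1 = -5*22/3 - 1 = -110/3 - 1 = -113/3 ≈ -37.667)
X(s, K) = -113/3 - 22*s + 22*K (X(s, K) = (-22*s + 22*K) - 113/3 = -113/3 - 22*s + 22*K)
1/(X(-8, 11) + 564) = 1/((-113/3 - 22*(-8) + 22*11) + 564) = 1/((-113/3 + 176 + 242) + 564) = 1/(1141/3 + 564) = 1/(2833/3) = 3/2833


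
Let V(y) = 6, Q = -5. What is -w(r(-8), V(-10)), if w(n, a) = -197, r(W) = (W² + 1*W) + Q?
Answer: 197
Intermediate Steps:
r(W) = -5 + W + W² (r(W) = (W² + 1*W) - 5 = (W² + W) - 5 = (W + W²) - 5 = -5 + W + W²)
-w(r(-8), V(-10)) = -1*(-197) = 197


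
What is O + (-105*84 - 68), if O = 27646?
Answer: 18758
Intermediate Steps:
O + (-105*84 - 68) = 27646 + (-105*84 - 68) = 27646 + (-8820 - 68) = 27646 - 8888 = 18758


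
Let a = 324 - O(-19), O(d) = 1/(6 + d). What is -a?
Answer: -4213/13 ≈ -324.08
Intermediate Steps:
a = 4213/13 (a = 324 - 1/(6 - 19) = 324 - 1/(-13) = 324 - 1*(-1/13) = 324 + 1/13 = 4213/13 ≈ 324.08)
-a = -1*4213/13 = -4213/13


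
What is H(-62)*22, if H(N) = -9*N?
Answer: 12276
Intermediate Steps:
H(-62)*22 = -9*(-62)*22 = 558*22 = 12276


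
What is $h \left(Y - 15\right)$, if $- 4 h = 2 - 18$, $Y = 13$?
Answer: $-8$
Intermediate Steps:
$h = 4$ ($h = - \frac{2 - 18}{4} = \left(- \frac{1}{4}\right) \left(-16\right) = 4$)
$h \left(Y - 15\right) = 4 \left(13 - 15\right) = 4 \left(-2\right) = -8$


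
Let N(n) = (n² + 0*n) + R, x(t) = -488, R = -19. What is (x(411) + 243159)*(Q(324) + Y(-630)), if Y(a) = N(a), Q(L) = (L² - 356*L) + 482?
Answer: 93912463645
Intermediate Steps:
N(n) = -19 + n² (N(n) = (n² + 0*n) - 19 = (n² + 0) - 19 = n² - 19 = -19 + n²)
Q(L) = 482 + L² - 356*L
Y(a) = -19 + a²
(x(411) + 243159)*(Q(324) + Y(-630)) = (-488 + 243159)*((482 + 324² - 356*324) + (-19 + (-630)²)) = 242671*((482 + 104976 - 115344) + (-19 + 396900)) = 242671*(-9886 + 396881) = 242671*386995 = 93912463645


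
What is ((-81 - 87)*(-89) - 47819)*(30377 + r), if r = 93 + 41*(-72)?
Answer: -904434106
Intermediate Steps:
r = -2859 (r = 93 - 2952 = -2859)
((-81 - 87)*(-89) - 47819)*(30377 + r) = ((-81 - 87)*(-89) - 47819)*(30377 - 2859) = (-168*(-89) - 47819)*27518 = (14952 - 47819)*27518 = -32867*27518 = -904434106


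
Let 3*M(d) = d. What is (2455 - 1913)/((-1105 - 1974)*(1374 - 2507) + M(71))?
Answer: 813/5232796 ≈ 0.00015537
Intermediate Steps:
M(d) = d/3
(2455 - 1913)/((-1105 - 1974)*(1374 - 2507) + M(71)) = (2455 - 1913)/((-1105 - 1974)*(1374 - 2507) + (1/3)*71) = 542/(-3079*(-1133) + 71/3) = 542/(3488507 + 71/3) = 542/(10465592/3) = 542*(3/10465592) = 813/5232796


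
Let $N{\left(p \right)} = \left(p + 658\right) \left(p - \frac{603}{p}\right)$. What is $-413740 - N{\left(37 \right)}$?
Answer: $- \frac{15840750}{37} \approx -4.2813 \cdot 10^{5}$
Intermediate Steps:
$N{\left(p \right)} = \left(658 + p\right) \left(p - \frac{603}{p}\right)$
$-413740 - N{\left(37 \right)} = -413740 - \left(-603 + 37^{2} - \frac{396774}{37} + 658 \cdot 37\right) = -413740 - \left(-603 + 1369 - \frac{396774}{37} + 24346\right) = -413740 - \frac{532370}{37} = - \frac{15840750}{37}$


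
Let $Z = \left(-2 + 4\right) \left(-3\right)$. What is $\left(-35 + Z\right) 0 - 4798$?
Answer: $-4798$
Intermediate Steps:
$Z = -6$ ($Z = 2 \left(-3\right) = -6$)
$\left(-35 + Z\right) 0 - 4798 = \left(-35 - 6\right) 0 - 4798 = \left(-41\right) 0 - 4798 = 0 - 4798 = -4798$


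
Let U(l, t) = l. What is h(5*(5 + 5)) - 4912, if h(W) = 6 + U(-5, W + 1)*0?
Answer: -4906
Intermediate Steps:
h(W) = 6 (h(W) = 6 - 5*0 = 6 + 0 = 6)
h(5*(5 + 5)) - 4912 = 6 - 4912 = -4906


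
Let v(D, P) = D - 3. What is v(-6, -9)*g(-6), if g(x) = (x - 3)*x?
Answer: -486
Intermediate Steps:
v(D, P) = -3 + D
g(x) = x*(-3 + x) (g(x) = (-3 + x)*x = x*(-3 + x))
v(-6, -9)*g(-6) = (-3 - 6)*(-6*(-3 - 6)) = -(-54)*(-9) = -9*54 = -486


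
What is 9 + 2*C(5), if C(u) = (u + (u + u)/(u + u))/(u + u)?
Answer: 51/5 ≈ 10.200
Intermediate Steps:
C(u) = (1 + u)/(2*u) (C(u) = (u + (2*u)/((2*u)))/((2*u)) = (u + (2*u)*(1/(2*u)))*(1/(2*u)) = (u + 1)*(1/(2*u)) = (1 + u)*(1/(2*u)) = (1 + u)/(2*u))
9 + 2*C(5) = 9 + 2*((½)*(1 + 5)/5) = 9 + 2*((½)*(⅕)*6) = 9 + 2*(⅗) = 9 + 6/5 = 51/5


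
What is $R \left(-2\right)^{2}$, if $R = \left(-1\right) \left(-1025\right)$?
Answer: $4100$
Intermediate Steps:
$R = 1025$
$R \left(-2\right)^{2} = 1025 \left(-2\right)^{2} = 1025 \cdot 4 = 4100$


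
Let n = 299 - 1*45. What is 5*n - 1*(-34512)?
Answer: 35782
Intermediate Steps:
n = 254 (n = 299 - 45 = 254)
5*n - 1*(-34512) = 5*254 - 1*(-34512) = 1270 + 34512 = 35782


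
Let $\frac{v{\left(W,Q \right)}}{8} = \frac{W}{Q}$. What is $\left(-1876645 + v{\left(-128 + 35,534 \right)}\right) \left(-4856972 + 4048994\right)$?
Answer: $\frac{134949720958362}{89} \approx 1.5163 \cdot 10^{12}$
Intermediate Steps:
$v{\left(W,Q \right)} = \frac{8 W}{Q}$ ($v{\left(W,Q \right)} = 8 \frac{W}{Q} = \frac{8 W}{Q}$)
$\left(-1876645 + v{\left(-128 + 35,534 \right)}\right) \left(-4856972 + 4048994\right) = \left(-1876645 + \frac{8 \left(-128 + 35\right)}{534}\right) \left(-4856972 + 4048994\right) = \left(-1876645 + 8 \left(-93\right) \frac{1}{534}\right) \left(-807978\right) = \left(-1876645 - \frac{124}{89}\right) \left(-807978\right) = \left(- \frac{167021529}{89}\right) \left(-807978\right) = \frac{134949720958362}{89}$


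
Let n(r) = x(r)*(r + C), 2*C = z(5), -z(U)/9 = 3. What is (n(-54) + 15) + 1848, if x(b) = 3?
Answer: 3321/2 ≈ 1660.5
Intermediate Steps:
z(U) = -27 (z(U) = -9*3 = -27)
C = -27/2 (C = (½)*(-27) = -27/2 ≈ -13.500)
n(r) = -81/2 + 3*r (n(r) = 3*(r - 27/2) = 3*(-27/2 + r) = -81/2 + 3*r)
(n(-54) + 15) + 1848 = ((-81/2 + 3*(-54)) + 15) + 1848 = ((-81/2 - 162) + 15) + 1848 = (-405/2 + 15) + 1848 = -375/2 + 1848 = 3321/2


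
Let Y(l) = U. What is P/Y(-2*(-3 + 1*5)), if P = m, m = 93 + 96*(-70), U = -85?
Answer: 6627/85 ≈ 77.965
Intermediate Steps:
m = -6627 (m = 93 - 6720 = -6627)
P = -6627
Y(l) = -85
P/Y(-2*(-3 + 1*5)) = -6627/(-85) = -6627*(-1/85) = 6627/85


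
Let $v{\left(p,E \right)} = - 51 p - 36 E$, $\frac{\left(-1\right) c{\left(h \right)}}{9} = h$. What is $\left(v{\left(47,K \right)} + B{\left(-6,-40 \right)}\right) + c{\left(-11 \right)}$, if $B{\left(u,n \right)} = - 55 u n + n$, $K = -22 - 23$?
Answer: $-13918$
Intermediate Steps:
$c{\left(h \right)} = - 9 h$
$K = -45$
$B{\left(u,n \right)} = n - 55 n u$ ($B{\left(u,n \right)} = - 55 n u + n = n - 55 n u$)
$\left(v{\left(47,K \right)} + B{\left(-6,-40 \right)}\right) + c{\left(-11 \right)} = \left(\left(\left(-51\right) 47 - -1620\right) - 40 \left(1 - -330\right)\right) - -99 = \left(\left(-2397 + 1620\right) - 40 \left(1 + 330\right)\right) + 99 = \left(-777 - 13240\right) + 99 = -14017 + 99 = -13918$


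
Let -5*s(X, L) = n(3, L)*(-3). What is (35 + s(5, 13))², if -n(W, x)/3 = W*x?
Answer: 30976/25 ≈ 1239.0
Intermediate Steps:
n(W, x) = -3*W*x
s(X, L) = -27*L/5 (s(X, L) = -(-3*3*L)*(-3)/5 = -(-9*L)*(-3)/5 = -27*L/5)
(35 + s(5, 13))² = (35 - 27/5*13)² = (35 - 351/5)² = (-176/5)² = 30976/25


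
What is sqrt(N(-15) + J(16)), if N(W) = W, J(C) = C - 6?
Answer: I*sqrt(5) ≈ 2.2361*I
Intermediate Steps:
J(C) = -6 + C
sqrt(N(-15) + J(16)) = sqrt(-15 + (-6 + 16)) = sqrt(-15 + 10) = sqrt(-5) = I*sqrt(5)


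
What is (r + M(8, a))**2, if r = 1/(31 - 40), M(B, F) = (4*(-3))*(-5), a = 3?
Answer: 290521/81 ≈ 3586.7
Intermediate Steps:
M(B, F) = 60 (M(B, F) = -12*(-5) = 60)
r = -1/9 (r = 1/(-9) = -1/9 ≈ -0.11111)
(r + M(8, a))**2 = (-1/9 + 60)**2 = (539/9)**2 = 290521/81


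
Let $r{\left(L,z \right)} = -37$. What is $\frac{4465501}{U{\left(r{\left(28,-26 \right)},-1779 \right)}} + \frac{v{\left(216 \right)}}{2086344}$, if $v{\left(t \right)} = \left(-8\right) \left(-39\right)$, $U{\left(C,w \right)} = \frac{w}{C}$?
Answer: $\frac{368283264566}{3965391} \approx 92874.0$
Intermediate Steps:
$v{\left(t \right)} = 312$
$\frac{4465501}{U{\left(r{\left(28,-26 \right)},-1779 \right)}} + \frac{v{\left(216 \right)}}{2086344} = \frac{4465501}{\left(-1779\right) \frac{1}{-37}} + \frac{312}{2086344} = \frac{4465501}{\left(-1779\right) \left(- \frac{1}{37}\right)} + 312 \cdot \frac{1}{2086344} = \frac{4465501}{\frac{1779}{37}} + \frac{1}{6687} = 4465501 \cdot \frac{37}{1779} + \frac{1}{6687} = \frac{165223537}{1779} + \frac{1}{6687} = \frac{368283264566}{3965391}$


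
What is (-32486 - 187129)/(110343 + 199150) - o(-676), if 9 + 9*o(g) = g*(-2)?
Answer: -417625634/2785437 ≈ -149.93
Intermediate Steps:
o(g) = -1 - 2*g/9 (o(g) = -1 + (g*(-2))/9 = -1 + (-2*g)/9 = -1 - 2*g/9)
(-32486 - 187129)/(110343 + 199150) - o(-676) = (-32486 - 187129)/(110343 + 199150) - (-1 - 2/9*(-676)) = -219615/309493 - (-1 + 1352/9) = -219615*1/309493 - 1*1343/9 = -219615/309493 - 1343/9 = -417625634/2785437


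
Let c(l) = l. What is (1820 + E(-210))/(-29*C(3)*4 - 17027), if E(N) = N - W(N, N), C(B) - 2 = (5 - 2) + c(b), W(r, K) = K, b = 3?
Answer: -52/513 ≈ -0.10136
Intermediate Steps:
C(B) = 8 (C(B) = 2 + ((5 - 2) + 3) = 2 + (3 + 3) = 2 + 6 = 8)
E(N) = 0 (E(N) = N - N = 0)
(1820 + E(-210))/(-29*C(3)*4 - 17027) = (1820 + 0)/(-29*8*4 - 17027) = 1820/(-232*4 - 17027) = 1820/(-928 - 17027) = 1820/(-17955) = 1820*(-1/17955) = -52/513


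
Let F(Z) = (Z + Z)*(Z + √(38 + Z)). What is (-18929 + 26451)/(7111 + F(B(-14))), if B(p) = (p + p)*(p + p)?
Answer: 3100124602/508906948667 - 11794496*√822/1526720846001 ≈ 0.0058702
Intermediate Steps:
B(p) = 4*p² (B(p) = (2*p)*(2*p) = 4*p²)
F(Z) = 2*Z*(Z + √(38 + Z)) (F(Z) = (2*Z)*(Z + √(38 + Z)) = 2*Z*(Z + √(38 + Z)))
(-18929 + 26451)/(7111 + F(B(-14))) = (-18929 + 26451)/(7111 + 2*(4*(-14)²)*(4*(-14)² + √(38 + 4*(-14)²))) = 7522/(7111 + 2*(4*196)*(4*196 + √(38 + 4*196))) = 7522/(7111 + 2*784*(784 + √(38 + 784))) = 7522/(7111 + 2*784*(784 + √822)) = 7522/(7111 + (1229312 + 1568*√822)) = 7522/(1236423 + 1568*√822)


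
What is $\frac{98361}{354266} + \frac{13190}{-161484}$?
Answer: $\frac{1401369898}{7151036343} \approx 0.19597$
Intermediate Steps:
$\frac{98361}{354266} + \frac{13190}{-161484} = 98361 \cdot \frac{1}{354266} + 13190 \left(- \frac{1}{161484}\right) = \frac{98361}{354266} - \frac{6595}{80742} = \frac{1401369898}{7151036343}$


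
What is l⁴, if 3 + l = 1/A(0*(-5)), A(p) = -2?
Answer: 2401/16 ≈ 150.06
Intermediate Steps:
l = -7/2 (l = -3 + 1/(-2) = -3 - ½ = -7/2 ≈ -3.5000)
l⁴ = (-7/2)⁴ = 2401/16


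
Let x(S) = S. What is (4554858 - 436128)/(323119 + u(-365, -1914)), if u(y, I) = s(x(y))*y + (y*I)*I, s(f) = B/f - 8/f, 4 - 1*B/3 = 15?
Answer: -2059365/668408231 ≈ -0.0030810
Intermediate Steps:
B = -33 (B = 12 - 3*15 = 12 - 45 = -33)
s(f) = -41/f (s(f) = -33/f - 8/f = -41/f)
u(y, I) = -41 + y*I² (u(y, I) = (-41/y)*y + (y*I)*I = -41 + (I*y)*I = -41 + y*I²)
(4554858 - 436128)/(323119 + u(-365, -1914)) = (4554858 - 436128)/(323119 + (-41 - 365*(-1914)²)) = 4118730/(323119 + (-41 - 365*3663396)) = 4118730/(323119 + (-41 - 1337139540)) = 4118730/(323119 - 1337139581) = 4118730/(-1336816462) = 4118730*(-1/1336816462) = -2059365/668408231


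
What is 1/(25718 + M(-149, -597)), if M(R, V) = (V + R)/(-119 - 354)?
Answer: 473/12165360 ≈ 3.8881e-5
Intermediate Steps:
M(R, V) = -R/473 - V/473 (M(R, V) = (R + V)/(-473) = (R + V)*(-1/473) = -R/473 - V/473)
1/(25718 + M(-149, -597)) = 1/(25718 + (-1/473*(-149) - 1/473*(-597))) = 1/(25718 + (149/473 + 597/473)) = 1/(25718 + 746/473) = 1/(12165360/473) = 473/12165360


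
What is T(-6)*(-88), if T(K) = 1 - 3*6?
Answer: 1496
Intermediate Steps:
T(K) = -17 (T(K) = 1 - 18 = -17)
T(-6)*(-88) = -17*(-88) = 1496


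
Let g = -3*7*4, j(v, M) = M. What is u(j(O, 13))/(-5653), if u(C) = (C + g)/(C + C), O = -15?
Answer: 71/146978 ≈ 0.00048307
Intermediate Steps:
g = -84 (g = -21*4 = -84)
u(C) = (-84 + C)/(2*C) (u(C) = (C - 84)/(C + C) = (-84 + C)/((2*C)) = (-84 + C)*(1/(2*C)) = (-84 + C)/(2*C))
u(j(O, 13))/(-5653) = ((1/2)*(-84 + 13)/13)/(-5653) = ((1/2)*(1/13)*(-71))*(-1/5653) = -71/26*(-1/5653) = 71/146978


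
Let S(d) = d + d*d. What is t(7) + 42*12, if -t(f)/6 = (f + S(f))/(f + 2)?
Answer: 462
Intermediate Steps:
S(d) = d + d**2
t(f) = -6*(f + f*(1 + f))/(2 + f) (t(f) = -6*(f + f*(1 + f))/(f + 2) = -6*(f + f*(1 + f))/(2 + f))
t(7) + 42*12 = -6*7 + 42*12 = -42 + 504 = 462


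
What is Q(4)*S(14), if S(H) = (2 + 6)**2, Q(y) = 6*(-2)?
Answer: -768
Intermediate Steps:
Q(y) = -12
S(H) = 64 (S(H) = 8**2 = 64)
Q(4)*S(14) = -12*64 = -768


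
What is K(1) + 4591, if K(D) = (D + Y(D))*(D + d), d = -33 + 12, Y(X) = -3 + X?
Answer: 4611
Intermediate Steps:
d = -21
K(D) = (-21 + D)*(-3 + 2*D) (K(D) = (D + (-3 + D))*(D - 21) = (-3 + 2*D)*(-21 + D) = (-21 + D)*(-3 + 2*D))
K(1) + 4591 = (63 - 45*1 + 2*1**2) + 4591 = (63 - 45 + 2*1) + 4591 = (63 - 45 + 2) + 4591 = 20 + 4591 = 4611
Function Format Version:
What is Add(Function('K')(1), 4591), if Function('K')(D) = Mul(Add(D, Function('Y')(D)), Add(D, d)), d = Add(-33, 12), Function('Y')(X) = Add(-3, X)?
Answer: 4611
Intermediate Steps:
d = -21
Function('K')(D) = Mul(Add(-21, D), Add(-3, Mul(2, D))) (Function('K')(D) = Mul(Add(D, Add(-3, D)), Add(D, -21)) = Mul(Add(-3, Mul(2, D)), Add(-21, D)) = Mul(Add(-21, D), Add(-3, Mul(2, D))))
Add(Function('K')(1), 4591) = Add(Add(63, Mul(-45, 1), Mul(2, Pow(1, 2))), 4591) = Add(Add(63, -45, Mul(2, 1)), 4591) = Add(Add(63, -45, 2), 4591) = Add(20, 4591) = 4611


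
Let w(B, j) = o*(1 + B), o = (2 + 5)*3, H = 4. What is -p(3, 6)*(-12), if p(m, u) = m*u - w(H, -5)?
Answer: -1044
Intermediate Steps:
o = 21 (o = 7*3 = 21)
w(B, j) = 21 + 21*B (w(B, j) = 21*(1 + B) = 21 + 21*B)
p(m, u) = -105 + m*u (p(m, u) = m*u - (21 + 21*4) = m*u - (21 + 84) = m*u - 1*105 = m*u - 105 = -105 + m*u)
-p(3, 6)*(-12) = -(-105 + 3*6)*(-12) = -(-105 + 18)*(-12) = -1*(-87)*(-12) = 87*(-12) = -1044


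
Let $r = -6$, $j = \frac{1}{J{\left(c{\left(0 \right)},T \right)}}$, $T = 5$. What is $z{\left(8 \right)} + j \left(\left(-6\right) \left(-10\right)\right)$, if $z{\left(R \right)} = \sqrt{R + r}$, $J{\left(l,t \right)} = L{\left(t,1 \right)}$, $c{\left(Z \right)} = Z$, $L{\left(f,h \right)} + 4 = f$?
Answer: $60 + \sqrt{2} \approx 61.414$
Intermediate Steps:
$L{\left(f,h \right)} = -4 + f$
$J{\left(l,t \right)} = -4 + t$
$j = 1$ ($j = \frac{1}{-4 + 5} = 1^{-1} = 1$)
$z{\left(R \right)} = \sqrt{-6 + R}$ ($z{\left(R \right)} = \sqrt{R - 6} = \sqrt{-6 + R}$)
$z{\left(8 \right)} + j \left(\left(-6\right) \left(-10\right)\right) = \sqrt{-6 + 8} + 1 \left(\left(-6\right) \left(-10\right)\right) = \sqrt{2} + 1 \cdot 60 = \sqrt{2} + 60 = 60 + \sqrt{2}$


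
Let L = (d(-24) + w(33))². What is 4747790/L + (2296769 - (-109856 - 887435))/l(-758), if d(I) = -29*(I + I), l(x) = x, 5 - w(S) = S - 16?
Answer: -313480451959/72176760 ≈ -4343.2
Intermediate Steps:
w(S) = 21 - S (w(S) = 5 - (S - 16) = 5 - (-16 + S) = 5 + (16 - S) = 21 - S)
d(I) = -58*I
L = 1904400 (L = (-58*(-24) + (21 - 1*33))² = (1392 + (21 - 33))² = (1392 - 12)² = 1380² = 1904400)
4747790/L + (2296769 - (-109856 - 887435))/l(-758) = 4747790/1904400 + (2296769 - (-109856 - 887435))/(-758) = 4747790*(1/1904400) + (2296769 - 1*(-997291))*(-1/758) = 474779/190440 + (2296769 + 997291)*(-1/758) = 474779/190440 + 3294060*(-1/758) = 474779/190440 - 1647030/379 = -313480451959/72176760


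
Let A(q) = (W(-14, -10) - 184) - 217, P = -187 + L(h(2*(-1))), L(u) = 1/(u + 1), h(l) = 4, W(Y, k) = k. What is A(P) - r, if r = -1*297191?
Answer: 296780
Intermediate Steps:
L(u) = 1/(1 + u)
P = -934/5 (P = -187 + 1/(1 + 4) = -187 + 1/5 = -934/5 ≈ -186.80)
r = -297191
A(q) = -411 (A(q) = (-10 - 184) - 217 = -194 - 217 = -411)
A(P) - r = -411 - 1*(-297191) = -411 + 297191 = 296780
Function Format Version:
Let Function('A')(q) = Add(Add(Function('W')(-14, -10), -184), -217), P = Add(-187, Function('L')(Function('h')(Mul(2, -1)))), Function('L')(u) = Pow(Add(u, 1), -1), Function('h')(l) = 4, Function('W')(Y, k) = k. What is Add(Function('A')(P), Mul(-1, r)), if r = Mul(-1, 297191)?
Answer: 296780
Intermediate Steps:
Function('L')(u) = Pow(Add(1, u), -1)
P = Rational(-934, 5) (P = Add(-187, Pow(Add(1, 4), -1)) = Add(-187, Pow(5, -1)) = Add(-187, Rational(1, 5)) = Rational(-934, 5) ≈ -186.80)
r = -297191
Function('A')(q) = -411 (Function('A')(q) = Add(Add(-10, -184), -217) = Add(-194, -217) = -411)
Add(Function('A')(P), Mul(-1, r)) = Add(-411, Mul(-1, -297191)) = Add(-411, 297191) = 296780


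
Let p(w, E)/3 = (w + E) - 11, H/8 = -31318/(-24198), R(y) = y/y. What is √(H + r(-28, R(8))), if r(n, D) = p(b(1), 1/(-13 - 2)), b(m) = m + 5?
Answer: 2*I*√4433739045/60495 ≈ 2.2014*I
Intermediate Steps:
R(y) = 1
H = 125272/12099 (H = 8*(-31318/(-24198)) = 8*(-31318*(-1/24198)) = 8*(15659/12099) = 125272/12099 ≈ 10.354)
b(m) = 5 + m
p(w, E) = -33 + 3*E + 3*w (p(w, E) = 3*((w + E) - 11) = 3*((E + w) - 11) = 3*(-11 + E + w) = -33 + 3*E + 3*w)
r(n, D) = -76/5 (r(n, D) = -33 + 3/(-13 - 2) + 3*(5 + 1) = -33 + 3/(-15) + 3*6 = -33 + 3*(-1/15) + 18 = -33 - ⅕ + 18 = -76/5)
√(H + r(-28, R(8))) = √(125272/12099 - 76/5) = √(-293164/60495) = 2*I*√4433739045/60495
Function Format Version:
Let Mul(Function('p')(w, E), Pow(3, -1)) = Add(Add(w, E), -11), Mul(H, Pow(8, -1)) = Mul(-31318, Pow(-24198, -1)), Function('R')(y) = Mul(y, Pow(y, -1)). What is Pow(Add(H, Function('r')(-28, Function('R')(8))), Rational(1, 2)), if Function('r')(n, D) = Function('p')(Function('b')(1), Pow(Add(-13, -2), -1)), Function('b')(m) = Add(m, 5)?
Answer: Mul(Rational(2, 60495), I, Pow(4433739045, Rational(1, 2))) ≈ Mul(2.2014, I)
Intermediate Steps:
Function('R')(y) = 1
H = Rational(125272, 12099) (H = Mul(8, Mul(-31318, Pow(-24198, -1))) = Mul(8, Mul(-31318, Rational(-1, 24198))) = Mul(8, Rational(15659, 12099)) = Rational(125272, 12099) ≈ 10.354)
Function('b')(m) = Add(5, m)
Function('p')(w, E) = Add(-33, Mul(3, E), Mul(3, w)) (Function('p')(w, E) = Mul(3, Add(Add(w, E), -11)) = Mul(3, Add(Add(E, w), -11)) = Mul(3, Add(-11, E, w)) = Add(-33, Mul(3, E), Mul(3, w)))
Function('r')(n, D) = Rational(-76, 5) (Function('r')(n, D) = Add(-33, Mul(3, Pow(Add(-13, -2), -1)), Mul(3, Add(5, 1))) = Add(-33, Mul(3, Pow(-15, -1)), Mul(3, 6)) = Add(-33, Mul(3, Rational(-1, 15)), 18) = Add(-33, Rational(-1, 5), 18) = Rational(-76, 5))
Pow(Add(H, Function('r')(-28, Function('R')(8))), Rational(1, 2)) = Pow(Add(Rational(125272, 12099), Rational(-76, 5)), Rational(1, 2)) = Pow(Rational(-293164, 60495), Rational(1, 2)) = Mul(Rational(2, 60495), I, Pow(4433739045, Rational(1, 2)))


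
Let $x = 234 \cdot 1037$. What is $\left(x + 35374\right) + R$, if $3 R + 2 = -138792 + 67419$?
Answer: $\frac{762721}{3} \approx 2.5424 \cdot 10^{5}$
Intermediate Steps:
$R = - \frac{71375}{3}$ ($R = - \frac{2}{3} + \frac{-138792 + 67419}{3} = - \frac{2}{3} + \frac{1}{3} \left(-71373\right) = - \frac{2}{3} - 23791 = - \frac{71375}{3} \approx -23792.0$)
$x = 242658$
$\left(x + 35374\right) + R = \left(242658 + 35374\right) - \frac{71375}{3} = 278032 - \frac{71375}{3} = \frac{762721}{3}$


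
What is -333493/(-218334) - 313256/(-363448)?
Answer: 23700224921/9919131954 ≈ 2.3893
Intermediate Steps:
-333493/(-218334) - 313256/(-363448) = -333493*(-1/218334) - 313256*(-1/363448) = 333493/218334 + 39157/45431 = 23700224921/9919131954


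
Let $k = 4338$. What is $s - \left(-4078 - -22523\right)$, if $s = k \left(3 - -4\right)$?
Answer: $11921$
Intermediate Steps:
$s = 30366$ ($s = 4338 \left(3 - -4\right) = 4338 \left(3 + 4\right) = 4338 \cdot 7 = 30366$)
$s - \left(-4078 - -22523\right) = 30366 - \left(-4078 - -22523\right) = 30366 - \left(-4078 + 22523\right) = 30366 - 18445 = 11921$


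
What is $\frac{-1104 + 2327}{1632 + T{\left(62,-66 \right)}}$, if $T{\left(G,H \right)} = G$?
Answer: $\frac{1223}{1694} \approx 0.72196$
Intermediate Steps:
$\frac{-1104 + 2327}{1632 + T{\left(62,-66 \right)}} = \frac{-1104 + 2327}{1632 + 62} = \frac{1223}{1694}$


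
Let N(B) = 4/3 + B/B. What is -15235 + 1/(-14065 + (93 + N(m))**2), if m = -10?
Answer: -682360424/44789 ≈ -15235.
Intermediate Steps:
N(B) = 7/3 (N(B) = 4*(1/3) + 1 = 4/3 + 1 = 7/3)
-15235 + 1/(-14065 + (93 + N(m))**2) = -15235 + 1/(-14065 + (93 + 7/3)**2) = -15235 + 1/(-14065 + (286/3)**2) = -15235 + 1/(-14065 + 81796/9) = -15235 + 1/(-44789/9) = -15235 - 9/44789 = -682360424/44789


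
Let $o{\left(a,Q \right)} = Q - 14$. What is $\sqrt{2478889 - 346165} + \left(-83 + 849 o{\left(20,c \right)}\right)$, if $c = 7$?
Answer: $-6026 + 2 \sqrt{533181} \approx -4565.6$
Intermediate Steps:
$o{\left(a,Q \right)} = -14 + Q$ ($o{\left(a,Q \right)} = Q - 14 = -14 + Q$)
$\sqrt{2478889 - 346165} + \left(-83 + 849 o{\left(20,c \right)}\right) = \sqrt{2478889 - 346165} + \left(-83 + 849 \left(-14 + 7\right)\right) = \sqrt{2132724} + \left(-83 + 849 \left(-7\right)\right) = 2 \sqrt{533181} - 6026 = -6026 + 2 \sqrt{533181}$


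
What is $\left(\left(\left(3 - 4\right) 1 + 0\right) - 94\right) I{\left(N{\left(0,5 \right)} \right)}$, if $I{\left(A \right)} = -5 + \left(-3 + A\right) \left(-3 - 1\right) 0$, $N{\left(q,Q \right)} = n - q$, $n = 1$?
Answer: $475$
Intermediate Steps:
$N{\left(q,Q \right)} = 1 - q$
$I{\left(A \right)} = -5$ ($I{\left(A \right)} = -5 + \left(-3 + A\right) \left(-4\right) 0 = -5 + \left(12 - 4 A\right) 0 = -5 + 0 = -5$)
$\left(\left(\left(3 - 4\right) 1 + 0\right) - 94\right) I{\left(N{\left(0,5 \right)} \right)} = \left(\left(\left(3 - 4\right) 1 + 0\right) - 94\right) \left(-5\right) = \left(\left(\left(-1\right) 1 + 0\right) - 94\right) \left(-5\right) = \left(\left(-1 + 0\right) - 94\right) \left(-5\right) = \left(-1 - 94\right) \left(-5\right) = \left(-95\right) \left(-5\right) = 475$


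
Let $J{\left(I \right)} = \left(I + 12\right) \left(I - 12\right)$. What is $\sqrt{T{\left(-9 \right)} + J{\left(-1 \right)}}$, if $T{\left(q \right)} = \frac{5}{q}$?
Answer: $\frac{2 i \sqrt{323}}{3} \approx 11.981 i$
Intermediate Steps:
$J{\left(I \right)} = \left(-12 + I\right) \left(12 + I\right)$ ($J{\left(I \right)} = \left(12 + I\right) \left(-12 + I\right) = \left(-12 + I\right) \left(12 + I\right)$)
$\sqrt{T{\left(-9 \right)} + J{\left(-1 \right)}} = \sqrt{\frac{5}{-9} - \left(144 - \left(-1\right)^{2}\right)} = \sqrt{5 \left(- \frac{1}{9}\right) + \left(-144 + 1\right)} = \sqrt{- \frac{5}{9} - 143} = \sqrt{- \frac{1292}{9}} = \frac{2 i \sqrt{323}}{3}$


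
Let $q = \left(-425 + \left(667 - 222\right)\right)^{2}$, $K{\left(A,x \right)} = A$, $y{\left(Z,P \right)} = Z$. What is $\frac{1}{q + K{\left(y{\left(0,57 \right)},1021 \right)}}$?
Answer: $\frac{1}{400} \approx 0.0025$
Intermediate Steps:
$q = 400$ ($q = \left(-425 + 445\right)^{2} = 20^{2} = 400$)
$\frac{1}{q + K{\left(y{\left(0,57 \right)},1021 \right)}} = \frac{1}{400 + 0} = \frac{1}{400}$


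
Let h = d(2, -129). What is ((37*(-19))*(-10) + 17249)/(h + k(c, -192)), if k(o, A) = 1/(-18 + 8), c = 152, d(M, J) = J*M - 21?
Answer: -242790/2791 ≈ -86.990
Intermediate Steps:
d(M, J) = -21 + J*M
k(o, A) = -1/10 (k(o, A) = 1/(-10) = -1/10)
h = -279 (h = -21 - 129*2 = -21 - 258 = -279)
((37*(-19))*(-10) + 17249)/(h + k(c, -192)) = ((37*(-19))*(-10) + 17249)/(-279 - 1/10) = (-703*(-10) + 17249)/(-2791/10) = (7030 + 17249)*(-10/2791) = 24279*(-10/2791) = -242790/2791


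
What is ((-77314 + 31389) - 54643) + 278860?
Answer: 178292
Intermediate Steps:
((-77314 + 31389) - 54643) + 278860 = (-45925 - 54643) + 278860 = -100568 + 278860 = 178292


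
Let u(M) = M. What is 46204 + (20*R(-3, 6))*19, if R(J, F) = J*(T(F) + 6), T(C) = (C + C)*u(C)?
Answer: -42716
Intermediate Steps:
T(C) = 2*C**2 (T(C) = (C + C)*C = (2*C)*C = 2*C**2)
R(J, F) = J*(6 + 2*F**2) (R(J, F) = J*(2*F**2 + 6) = J*(6 + 2*F**2))
46204 + (20*R(-3, 6))*19 = 46204 + (20*(2*(-3)*(3 + 6**2)))*19 = 46204 + (20*(2*(-3)*(3 + 36)))*19 = 46204 + (20*(2*(-3)*39))*19 = 46204 + (20*(-234))*19 = 46204 - 4680*19 = 46204 - 88920 = -42716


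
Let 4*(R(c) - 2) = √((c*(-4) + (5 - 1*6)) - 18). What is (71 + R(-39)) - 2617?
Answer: -2544 + √137/4 ≈ -2541.1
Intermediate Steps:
R(c) = 2 + √(-19 - 4*c)/4 (R(c) = 2 + √((c*(-4) + (5 - 1*6)) - 18)/4 = 2 + √((-4*c + (5 - 6)) - 18)/4 = 2 + √((-4*c - 1) - 18)/4 = 2 + √((-1 - 4*c) - 18)/4 = 2 + √(-19 - 4*c)/4)
(71 + R(-39)) - 2617 = (71 + (2 + √(-19 - 4*(-39))/4)) - 2617 = (71 + (2 + √(-19 + 156)/4)) - 2617 = (71 + (2 + √137/4)) - 2617 = (73 + √137/4) - 2617 = -2544 + √137/4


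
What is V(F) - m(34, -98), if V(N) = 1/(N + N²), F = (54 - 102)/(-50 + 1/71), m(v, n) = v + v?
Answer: -177738623/2634384 ≈ -67.469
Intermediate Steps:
m(v, n) = 2*v
F = 1136/1183 (F = -48/(-50 + 1/71) = -48/(-3549/71) = -48*(-71/3549) = 1136/1183 ≈ 0.96027)
V(F) - m(34, -98) = 1/((1136/1183)*(1 + 1136/1183)) - 2*34 = 1183/(1136*(2319/1183)) - 1*68 = (1183/1136)*(1183/2319) - 68 = 1399489/2634384 - 68 = -177738623/2634384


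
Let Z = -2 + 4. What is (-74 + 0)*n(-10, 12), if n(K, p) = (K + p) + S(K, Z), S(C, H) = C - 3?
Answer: 814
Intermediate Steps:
Z = 2
S(C, H) = -3 + C
n(K, p) = -3 + p + 2*K (n(K, p) = (K + p) + (-3 + K) = -3 + p + 2*K)
(-74 + 0)*n(-10, 12) = (-74 + 0)*(-3 + 12 + 2*(-10)) = -74*(-3 + 12 - 20) = -74*(-11) = 814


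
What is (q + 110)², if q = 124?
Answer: 54756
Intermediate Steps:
(q + 110)² = (124 + 110)² = 234² = 54756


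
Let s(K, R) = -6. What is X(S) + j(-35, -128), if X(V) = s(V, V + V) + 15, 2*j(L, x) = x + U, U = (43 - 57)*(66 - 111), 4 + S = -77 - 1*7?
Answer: 260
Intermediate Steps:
S = -88 (S = -4 + (-77 - 1*7) = -4 + (-77 - 7) = -4 - 84 = -88)
U = 630 (U = -14*(-45) = 630)
j(L, x) = 315 + x/2 (j(L, x) = (x + 630)/2 = (630 + x)/2 = 315 + x/2)
X(V) = 9 (X(V) = -6 + 15 = 9)
X(S) + j(-35, -128) = 9 + (315 + (½)*(-128)) = 9 + (315 - 64) = 9 + 251 = 260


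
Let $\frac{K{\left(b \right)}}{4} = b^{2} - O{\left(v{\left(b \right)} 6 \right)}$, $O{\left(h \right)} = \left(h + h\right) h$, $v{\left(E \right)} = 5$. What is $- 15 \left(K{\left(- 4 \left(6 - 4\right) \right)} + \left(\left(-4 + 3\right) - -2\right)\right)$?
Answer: $104145$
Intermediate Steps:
$O{\left(h \right)} = 2 h^{2}$ ($O{\left(h \right)} = 2 h h = 2 h^{2}$)
$K{\left(b \right)} = -7200 + 4 b^{2}$ ($K{\left(b \right)} = 4 \left(b^{2} - 2 \left(5 \cdot 6\right)^{2}\right) = 4 \left(b^{2} - 2 \cdot 30^{2}\right) = 4 \left(b^{2} - 2 \cdot 900\right) = 4 \left(b^{2} - 1800\right) = 4 \left(-1800 + b^{2}\right) = -7200 + 4 b^{2}$)
$- 15 \left(K{\left(- 4 \left(6 - 4\right) \right)} + \left(\left(-4 + 3\right) - -2\right)\right) = - 15 \left(\left(-7200 + 4 \left(- 4 \left(6 - 4\right)\right)^{2}\right) + \left(\left(-4 + 3\right) - -2\right)\right) = - 15 \left(\left(-7200 + 4 \left(\left(-4\right) 2\right)^{2}\right) + \left(-1 + 2\right)\right) = - 15 \left(\left(-7200 + 4 \left(-8\right)^{2}\right) + 1\right) = - 15 \left(\left(-7200 + 4 \cdot 64\right) + 1\right) = - 15 \left(\left(-7200 + 256\right) + 1\right) = - 15 \left(-6944 + 1\right) = \left(-15\right) \left(-6943\right) = 104145$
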